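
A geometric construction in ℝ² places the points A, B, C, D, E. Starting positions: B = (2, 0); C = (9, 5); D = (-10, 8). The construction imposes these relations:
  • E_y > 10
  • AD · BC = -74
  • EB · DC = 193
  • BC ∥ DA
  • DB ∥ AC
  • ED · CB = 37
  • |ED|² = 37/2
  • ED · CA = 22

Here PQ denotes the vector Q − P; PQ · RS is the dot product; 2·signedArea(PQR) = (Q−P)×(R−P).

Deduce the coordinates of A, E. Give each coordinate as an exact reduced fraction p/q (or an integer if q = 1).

1. A_x = -3  [DB ∥ AC ∩ BC ∥ DA]
2. A_y = 13  [DB ∥ AC ∩ BC ∥ DA]
   → A = (-3, 13)
3. E_x = -13/2  [EB · DC = 193 ∩ ED · CA = 22]
4. E_y = 21/2  [EB · DC = 193 ∩ ED · CA = 22]
   → E = (-13/2, 21/2)

A = (-3, 13)
E = (-13/2, 21/2)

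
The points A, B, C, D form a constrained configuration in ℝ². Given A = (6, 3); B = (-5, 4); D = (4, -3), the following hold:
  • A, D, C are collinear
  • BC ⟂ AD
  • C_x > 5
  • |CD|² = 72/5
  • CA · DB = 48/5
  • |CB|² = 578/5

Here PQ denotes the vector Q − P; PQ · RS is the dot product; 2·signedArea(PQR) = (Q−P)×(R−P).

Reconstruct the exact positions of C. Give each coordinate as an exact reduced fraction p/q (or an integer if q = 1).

C = (26/5, 3/5)

1. C_x = 26/5  [A, D, C are collinear ∩ BC ⟂ AD]
2. C_y = 3/5  [A, D, C are collinear ∩ BC ⟂ AD]
   → C = (26/5, 3/5)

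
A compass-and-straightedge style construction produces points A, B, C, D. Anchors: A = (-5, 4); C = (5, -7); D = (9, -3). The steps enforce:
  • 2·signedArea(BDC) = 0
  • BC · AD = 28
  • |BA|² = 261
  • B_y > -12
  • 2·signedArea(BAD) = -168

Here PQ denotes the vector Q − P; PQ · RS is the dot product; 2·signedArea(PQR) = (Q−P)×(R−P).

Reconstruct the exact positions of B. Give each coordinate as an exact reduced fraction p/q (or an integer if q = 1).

1. B_x = 1  [2·signedArea(BDC) = 0 ∩ BC · AD = 28]
2. B_y = -11  [2·signedArea(BDC) = 0 ∩ BC · AD = 28]
   → B = (1, -11)

B = (1, -11)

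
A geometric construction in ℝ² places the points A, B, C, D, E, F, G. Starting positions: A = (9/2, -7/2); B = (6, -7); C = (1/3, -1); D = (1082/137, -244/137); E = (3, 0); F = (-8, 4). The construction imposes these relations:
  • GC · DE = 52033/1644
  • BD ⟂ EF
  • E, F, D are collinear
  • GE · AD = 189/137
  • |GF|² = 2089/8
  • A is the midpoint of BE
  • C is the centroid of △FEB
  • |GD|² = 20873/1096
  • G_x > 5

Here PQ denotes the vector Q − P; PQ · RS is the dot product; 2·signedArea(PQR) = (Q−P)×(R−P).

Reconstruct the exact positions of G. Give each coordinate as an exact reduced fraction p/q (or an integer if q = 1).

1. G_x = 21/4  [GC · DE = 52033/1644 ∩ GE · AD = 189/137]
2. G_y = -21/4  [GC · DE = 52033/1644 ∩ GE · AD = 189/137]
   → G = (21/4, -21/4)

G = (21/4, -21/4)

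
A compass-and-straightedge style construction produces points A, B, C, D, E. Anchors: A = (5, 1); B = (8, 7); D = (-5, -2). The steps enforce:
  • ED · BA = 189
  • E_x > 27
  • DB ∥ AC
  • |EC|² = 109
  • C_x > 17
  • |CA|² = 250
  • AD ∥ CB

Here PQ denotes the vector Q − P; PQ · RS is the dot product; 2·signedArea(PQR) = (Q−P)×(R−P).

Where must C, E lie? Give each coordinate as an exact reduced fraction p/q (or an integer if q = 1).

1. C_x = 18  [AD ∥ CB ∩ DB ∥ AC]
2. C_y = 10  [AD ∥ CB ∩ DB ∥ AC]
   → C = (18, 10)
3. E_x = 28  [line 3·x + 6·y + -162 = 0 ∩ |EC|² = 109]
4. E_y = 13  [line 3·x + 6·y + -162 = 0 ∩ |EC|² = 109]
   → E = (28, 13)

C = (18, 10)
E = (28, 13)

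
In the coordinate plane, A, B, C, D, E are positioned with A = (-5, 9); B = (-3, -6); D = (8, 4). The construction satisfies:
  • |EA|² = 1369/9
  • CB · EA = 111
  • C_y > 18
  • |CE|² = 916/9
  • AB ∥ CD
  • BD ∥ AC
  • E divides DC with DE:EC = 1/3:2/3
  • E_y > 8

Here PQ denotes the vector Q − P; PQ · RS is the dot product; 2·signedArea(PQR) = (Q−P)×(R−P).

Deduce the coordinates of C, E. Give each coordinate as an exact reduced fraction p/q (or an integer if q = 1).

C = (6, 19)
E = (22/3, 9)

1. C_x = 6  [AB ∥ CD ∩ BD ∥ AC]
2. C_y = 19  [AB ∥ CD ∩ BD ∥ AC]
   → C = (6, 19)
3. E_x = 22/3  [E divides DC with DE:EC = 1/3:2/3]
4. E_y = 9  [E divides DC with DE:EC = 1/3:2/3]
   → E = (22/3, 9)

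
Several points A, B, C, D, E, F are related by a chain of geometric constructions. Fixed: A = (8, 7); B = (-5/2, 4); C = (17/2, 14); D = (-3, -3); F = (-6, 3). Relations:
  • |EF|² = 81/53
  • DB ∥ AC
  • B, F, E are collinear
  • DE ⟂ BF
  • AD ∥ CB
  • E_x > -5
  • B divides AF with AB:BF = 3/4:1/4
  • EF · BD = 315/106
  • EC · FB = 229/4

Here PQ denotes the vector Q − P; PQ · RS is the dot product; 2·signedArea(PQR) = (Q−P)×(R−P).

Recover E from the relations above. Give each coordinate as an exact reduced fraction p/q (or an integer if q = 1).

E = (-255/53, 177/53)

1. E_x = -255/53  [B, F, E are collinear ∩ DE ⟂ BF]
2. E_y = 177/53  [B, F, E are collinear ∩ DE ⟂ BF]
   → E = (-255/53, 177/53)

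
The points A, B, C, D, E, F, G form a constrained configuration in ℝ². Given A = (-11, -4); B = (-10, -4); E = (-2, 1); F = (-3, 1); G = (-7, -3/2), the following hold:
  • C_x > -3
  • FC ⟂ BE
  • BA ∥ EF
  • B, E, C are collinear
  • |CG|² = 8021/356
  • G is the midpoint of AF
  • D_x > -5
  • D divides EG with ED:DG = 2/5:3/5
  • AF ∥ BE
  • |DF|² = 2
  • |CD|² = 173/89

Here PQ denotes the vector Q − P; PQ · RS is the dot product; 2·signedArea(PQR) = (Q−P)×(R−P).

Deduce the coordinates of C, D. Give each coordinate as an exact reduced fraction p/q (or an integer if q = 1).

C = (-242/89, 49/89)
D = (-4, 0)

1. C_x = -242/89  [B, E, C are collinear ∩ FC ⟂ BE]
2. C_y = 49/89  [B, E, C are collinear ∩ FC ⟂ BE]
   → C = (-242/89, 49/89)
3. D_x = -4  [D divides EG with ED:DG = 2/5:3/5]
4. D_y = 0  [D divides EG with ED:DG = 2/5:3/5]
   → D = (-4, 0)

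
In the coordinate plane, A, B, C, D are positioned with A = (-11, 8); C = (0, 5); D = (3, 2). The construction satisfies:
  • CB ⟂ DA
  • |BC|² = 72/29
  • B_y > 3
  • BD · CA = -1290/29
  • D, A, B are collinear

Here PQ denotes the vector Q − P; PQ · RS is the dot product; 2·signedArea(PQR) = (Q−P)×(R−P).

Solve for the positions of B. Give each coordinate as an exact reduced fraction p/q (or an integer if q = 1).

B = (-18/29, 103/29)

1. B_x = -18/29  [D, A, B are collinear ∩ CB ⟂ DA]
2. B_y = 103/29  [D, A, B are collinear ∩ CB ⟂ DA]
   → B = (-18/29, 103/29)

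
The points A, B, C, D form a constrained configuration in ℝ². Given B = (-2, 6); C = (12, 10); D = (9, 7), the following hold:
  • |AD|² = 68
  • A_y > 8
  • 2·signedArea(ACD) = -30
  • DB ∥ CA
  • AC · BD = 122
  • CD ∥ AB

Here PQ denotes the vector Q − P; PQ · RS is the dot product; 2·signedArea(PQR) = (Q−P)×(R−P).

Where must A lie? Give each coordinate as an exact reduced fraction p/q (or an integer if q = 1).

A = (1, 9)

1. A_x = 1  [CD ∥ AB ∩ DB ∥ CA]
2. A_y = 9  [CD ∥ AB ∩ DB ∥ CA]
   → A = (1, 9)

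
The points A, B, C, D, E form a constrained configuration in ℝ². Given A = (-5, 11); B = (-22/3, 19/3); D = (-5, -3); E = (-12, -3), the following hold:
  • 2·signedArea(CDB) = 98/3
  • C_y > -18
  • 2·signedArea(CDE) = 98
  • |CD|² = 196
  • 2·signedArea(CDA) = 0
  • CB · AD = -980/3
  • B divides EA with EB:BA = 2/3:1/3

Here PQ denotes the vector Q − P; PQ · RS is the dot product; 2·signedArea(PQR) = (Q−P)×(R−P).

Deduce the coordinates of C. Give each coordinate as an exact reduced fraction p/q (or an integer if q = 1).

C = (-5, -17)

1. C_x = -5  [2·signedArea(CDA) = 0 ∩ CB · AD = -980/3]
2. C_y = -17  [2·signedArea(CDA) = 0 ∩ CB · AD = -980/3]
   → C = (-5, -17)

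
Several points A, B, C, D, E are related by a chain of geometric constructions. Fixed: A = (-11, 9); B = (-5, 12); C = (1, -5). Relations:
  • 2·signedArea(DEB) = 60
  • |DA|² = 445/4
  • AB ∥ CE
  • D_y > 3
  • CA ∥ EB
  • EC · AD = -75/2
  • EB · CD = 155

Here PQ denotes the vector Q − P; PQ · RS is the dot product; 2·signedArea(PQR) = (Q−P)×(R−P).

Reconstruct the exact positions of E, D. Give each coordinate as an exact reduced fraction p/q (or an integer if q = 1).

1. E_x = 7  [CA ∥ EB ∩ AB ∥ CE]
2. E_y = -2  [CA ∥ EB ∩ AB ∥ CE]
   → E = (7, -2)
3. D_x = -2  [2·signedArea(DEB) = 60 ∩ EC · AD = -75/2]
4. D_y = 7/2  [2·signedArea(DEB) = 60 ∩ EC · AD = -75/2]
   → D = (-2, 7/2)

D = (-2, 7/2)
E = (7, -2)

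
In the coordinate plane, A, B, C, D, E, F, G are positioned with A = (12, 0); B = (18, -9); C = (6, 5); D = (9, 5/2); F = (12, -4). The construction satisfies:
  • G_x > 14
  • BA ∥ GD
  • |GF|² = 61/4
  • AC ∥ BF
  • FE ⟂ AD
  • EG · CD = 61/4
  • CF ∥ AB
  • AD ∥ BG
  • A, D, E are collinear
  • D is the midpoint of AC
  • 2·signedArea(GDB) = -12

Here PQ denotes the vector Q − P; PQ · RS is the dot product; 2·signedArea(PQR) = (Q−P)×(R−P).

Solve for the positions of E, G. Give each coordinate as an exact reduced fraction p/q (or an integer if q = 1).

E = (852/61, -100/61)
G = (15, -13/2)

1. E_x = 852/61  [A, D, E are collinear ∩ FE ⟂ AD]
2. E_y = -100/61  [A, D, E are collinear ∩ FE ⟂ AD]
   → E = (852/61, -100/61)
3. G_x = 15  [BA ∥ GD ∩ AD ∥ BG]
4. G_y = -13/2  [BA ∥ GD ∩ AD ∥ BG]
   → G = (15, -13/2)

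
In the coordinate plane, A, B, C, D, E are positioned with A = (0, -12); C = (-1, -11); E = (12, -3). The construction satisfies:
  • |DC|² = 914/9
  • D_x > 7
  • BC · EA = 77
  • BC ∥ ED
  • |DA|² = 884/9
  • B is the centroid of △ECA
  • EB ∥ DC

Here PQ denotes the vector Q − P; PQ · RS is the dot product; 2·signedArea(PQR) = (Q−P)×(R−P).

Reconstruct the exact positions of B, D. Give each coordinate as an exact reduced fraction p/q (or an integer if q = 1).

1. B_x = 11/3  [B is the centroid of △ECA]
2. B_y = -26/3  [B is the centroid of △ECA]
   → B = (11/3, -26/3)
3. D_x = 22/3  [EB ∥ DC ∩ BC ∥ ED]
4. D_y = -16/3  [EB ∥ DC ∩ BC ∥ ED]
   → D = (22/3, -16/3)

B = (11/3, -26/3)
D = (22/3, -16/3)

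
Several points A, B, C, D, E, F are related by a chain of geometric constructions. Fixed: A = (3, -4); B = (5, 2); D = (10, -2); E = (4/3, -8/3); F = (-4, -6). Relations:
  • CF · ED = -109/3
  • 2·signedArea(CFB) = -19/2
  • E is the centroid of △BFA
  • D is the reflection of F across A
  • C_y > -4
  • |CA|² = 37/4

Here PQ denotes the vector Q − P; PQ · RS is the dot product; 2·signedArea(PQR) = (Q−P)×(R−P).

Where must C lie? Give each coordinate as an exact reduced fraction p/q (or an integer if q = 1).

1. C_x = 0  [2·signedArea(CFB) = -19/2 ∩ CF · ED = -109/3]
2. C_y = -7/2  [2·signedArea(CFB) = -19/2 ∩ CF · ED = -109/3]
   → C = (0, -7/2)

C = (0, -7/2)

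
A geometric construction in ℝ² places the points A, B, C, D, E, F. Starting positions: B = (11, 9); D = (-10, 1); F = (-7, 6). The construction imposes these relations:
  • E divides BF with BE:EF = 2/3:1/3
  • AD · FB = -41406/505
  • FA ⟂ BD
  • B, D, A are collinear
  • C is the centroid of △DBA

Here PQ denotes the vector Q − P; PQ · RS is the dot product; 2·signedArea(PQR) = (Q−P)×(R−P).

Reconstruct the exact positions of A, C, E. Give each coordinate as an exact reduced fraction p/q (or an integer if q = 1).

A = (-2887/505, 1329/505)
C = (-794/505, 6379/1515)
E = (-1, 7)

1. A_x = -2887/505  [B, D, A are collinear ∩ FA ⟂ BD]
2. A_y = 1329/505  [B, D, A are collinear ∩ FA ⟂ BD]
   → A = (-2887/505, 1329/505)
3. C_x = -794/505  [C is the centroid of △DBA]
4. C_y = 6379/1515  [C is the centroid of △DBA]
   → C = (-794/505, 6379/1515)
5. E_x = -1  [E divides BF with BE:EF = 2/3:1/3]
6. E_y = 7  [E divides BF with BE:EF = 2/3:1/3]
   → E = (-1, 7)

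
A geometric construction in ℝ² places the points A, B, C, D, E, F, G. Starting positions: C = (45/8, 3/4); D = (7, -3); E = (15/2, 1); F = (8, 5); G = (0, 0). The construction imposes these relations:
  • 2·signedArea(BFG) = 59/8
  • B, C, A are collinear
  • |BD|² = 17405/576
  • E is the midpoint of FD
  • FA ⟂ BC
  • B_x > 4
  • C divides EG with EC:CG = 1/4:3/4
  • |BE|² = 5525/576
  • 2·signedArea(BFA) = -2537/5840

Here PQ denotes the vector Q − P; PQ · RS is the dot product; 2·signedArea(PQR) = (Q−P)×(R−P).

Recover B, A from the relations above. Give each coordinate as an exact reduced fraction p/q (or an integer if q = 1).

A = (1681/365, 1349/730)
B = (109/24, 23/12)

1. B_x = 109/24  [line 5·x + -8·y + -59/8 = 0 ∩ |BD|² = 17405/576]
2. B_y = 23/12  [line 5·x + -8·y + -59/8 = 0 ∩ |BD|² = 17405/576]
   → B = (109/24, 23/12)
3. A_x = 1681/365  [B, C, A are collinear ∩ FA ⟂ BC]
4. A_y = 1349/730  [B, C, A are collinear ∩ FA ⟂ BC]
   → A = (1681/365, 1349/730)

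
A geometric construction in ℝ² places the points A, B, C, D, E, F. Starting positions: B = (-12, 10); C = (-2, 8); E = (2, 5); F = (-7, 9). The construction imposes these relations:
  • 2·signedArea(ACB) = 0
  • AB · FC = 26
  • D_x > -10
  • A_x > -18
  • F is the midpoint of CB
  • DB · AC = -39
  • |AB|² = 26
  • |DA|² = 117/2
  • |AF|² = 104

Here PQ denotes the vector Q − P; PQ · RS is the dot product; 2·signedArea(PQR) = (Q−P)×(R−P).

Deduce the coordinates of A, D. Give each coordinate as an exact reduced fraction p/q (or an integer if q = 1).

A = (-17, 11)
D = (-19/2, 19/2)

1. A_x = -17  [2·signedArea(ACB) = 0 ∩ AB · FC = 26]
2. A_y = 11  [2·signedArea(ACB) = 0 ∩ AB · FC = 26]
   → A = (-17, 11)
3. D_x = -19/2  [line -15·x + 3·y + -171 = 0 ∩ |DA|² = 117/2]
4. D_y = 19/2  [line -15·x + 3·y + -171 = 0 ∩ |DA|² = 117/2]
   → D = (-19/2, 19/2)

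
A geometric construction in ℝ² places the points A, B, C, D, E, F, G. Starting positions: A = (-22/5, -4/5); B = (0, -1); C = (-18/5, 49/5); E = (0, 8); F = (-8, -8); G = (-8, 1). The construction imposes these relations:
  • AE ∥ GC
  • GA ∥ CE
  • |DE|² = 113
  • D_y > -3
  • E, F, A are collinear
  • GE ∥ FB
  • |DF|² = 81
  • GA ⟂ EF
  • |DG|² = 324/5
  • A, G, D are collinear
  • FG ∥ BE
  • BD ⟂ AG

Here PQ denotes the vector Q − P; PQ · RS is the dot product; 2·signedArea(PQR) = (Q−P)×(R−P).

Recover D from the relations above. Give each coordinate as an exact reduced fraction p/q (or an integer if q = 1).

1. D_x = -4/5  [A, G, D are collinear ∩ BD ⟂ AG]
2. D_y = -13/5  [A, G, D are collinear ∩ BD ⟂ AG]
   → D = (-4/5, -13/5)

D = (-4/5, -13/5)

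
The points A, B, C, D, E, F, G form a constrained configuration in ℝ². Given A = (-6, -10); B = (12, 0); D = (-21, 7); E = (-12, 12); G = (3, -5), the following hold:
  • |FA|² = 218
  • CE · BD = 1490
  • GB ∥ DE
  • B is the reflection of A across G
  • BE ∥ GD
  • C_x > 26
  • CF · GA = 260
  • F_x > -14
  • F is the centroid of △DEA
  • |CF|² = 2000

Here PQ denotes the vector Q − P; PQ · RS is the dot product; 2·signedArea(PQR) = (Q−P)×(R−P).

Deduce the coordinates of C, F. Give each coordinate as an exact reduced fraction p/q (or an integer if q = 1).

1. F_x = -13  [F is the centroid of △DEA]
2. F_y = 3  [F is the centroid of △DEA]
   → F = (-13, 3)
3. C_x = 27  [CF · GA = 260 ∩ CE · BD = 1490]
4. C_y = -17  [CF · GA = 260 ∩ CE · BD = 1490]
   → C = (27, -17)

C = (27, -17)
F = (-13, 3)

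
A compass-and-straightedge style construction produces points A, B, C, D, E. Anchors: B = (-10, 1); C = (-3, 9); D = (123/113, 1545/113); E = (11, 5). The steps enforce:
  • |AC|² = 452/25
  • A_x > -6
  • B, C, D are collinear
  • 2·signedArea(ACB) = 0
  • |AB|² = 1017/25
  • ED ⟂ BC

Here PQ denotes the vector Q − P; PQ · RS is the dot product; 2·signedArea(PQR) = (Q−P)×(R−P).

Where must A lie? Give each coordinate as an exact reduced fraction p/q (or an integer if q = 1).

1. A_x = -29/5  [line 8·x + -7·y + 87 = 0 ∩ |AB|² = 1017/25]
2. A_y = 29/5  [line 8·x + -7·y + 87 = 0 ∩ |AB|² = 1017/25]
   → A = (-29/5, 29/5)

A = (-29/5, 29/5)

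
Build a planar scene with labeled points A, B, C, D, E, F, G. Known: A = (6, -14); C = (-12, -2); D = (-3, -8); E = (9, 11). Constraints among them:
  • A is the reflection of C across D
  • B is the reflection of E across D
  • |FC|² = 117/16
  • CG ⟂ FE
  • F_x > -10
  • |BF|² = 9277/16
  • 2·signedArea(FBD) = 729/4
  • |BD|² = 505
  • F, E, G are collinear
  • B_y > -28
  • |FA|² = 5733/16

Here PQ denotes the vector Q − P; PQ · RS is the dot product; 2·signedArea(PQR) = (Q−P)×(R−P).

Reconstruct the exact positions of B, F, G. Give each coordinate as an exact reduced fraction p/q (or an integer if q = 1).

B = (-15, -27)
F = (-39/4, -7/2)
G = (-93774/8989, -36203/8989)

1. B_x = -15  [B is the reflection of E across D]
2. B_y = -27  [B is the reflection of E across D]
   → B = (-15, -27)
3. F_x = -39/4  [line -19·x + 12·y + -573/4 = 0 ∩ |BF|² = 9277/16]
4. F_y = -7/2  [line -19·x + 12·y + -573/4 = 0 ∩ |BF|² = 9277/16]
   → F = (-39/4, -7/2)
5. G_x = -93774/8989  [F, E, G are collinear ∩ CG ⟂ FE]
6. G_y = -36203/8989  [F, E, G are collinear ∩ CG ⟂ FE]
   → G = (-93774/8989, -36203/8989)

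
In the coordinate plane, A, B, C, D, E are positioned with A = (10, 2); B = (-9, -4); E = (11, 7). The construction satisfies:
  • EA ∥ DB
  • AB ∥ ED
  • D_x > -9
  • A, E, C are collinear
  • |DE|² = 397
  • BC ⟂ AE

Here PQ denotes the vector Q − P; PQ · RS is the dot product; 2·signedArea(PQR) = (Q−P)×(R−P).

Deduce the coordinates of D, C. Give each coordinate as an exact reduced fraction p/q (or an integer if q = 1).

C = (211/26, -193/26)
D = (-8, 1)

1. D_x = -8  [EA ∥ DB ∩ AB ∥ ED]
2. D_y = 1  [EA ∥ DB ∩ AB ∥ ED]
   → D = (-8, 1)
3. C_x = 211/26  [A, E, C are collinear ∩ BC ⟂ AE]
4. C_y = -193/26  [A, E, C are collinear ∩ BC ⟂ AE]
   → C = (211/26, -193/26)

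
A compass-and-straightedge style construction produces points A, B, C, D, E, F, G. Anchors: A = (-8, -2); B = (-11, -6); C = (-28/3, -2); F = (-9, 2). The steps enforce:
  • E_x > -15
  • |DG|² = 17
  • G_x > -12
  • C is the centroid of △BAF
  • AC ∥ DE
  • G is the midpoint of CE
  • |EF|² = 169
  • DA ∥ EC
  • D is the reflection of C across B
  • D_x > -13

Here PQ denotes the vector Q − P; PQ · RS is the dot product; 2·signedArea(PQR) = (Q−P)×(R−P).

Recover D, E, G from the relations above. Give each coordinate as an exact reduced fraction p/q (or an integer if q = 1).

1. D_x = -38/3  [D is the reflection of C across B]
2. D_y = -10  [D is the reflection of C across B]
   → D = (-38/3, -10)
3. E_x = -14  [DA ∥ EC ∩ AC ∥ DE]
4. E_y = -10  [DA ∥ EC ∩ AC ∥ DE]
   → E = (-14, -10)
5. G_x = -35/3  [G is the midpoint of CE]
6. G_y = -6  [G is the midpoint of CE]
   → G = (-35/3, -6)

D = (-38/3, -10)
E = (-14, -10)
G = (-35/3, -6)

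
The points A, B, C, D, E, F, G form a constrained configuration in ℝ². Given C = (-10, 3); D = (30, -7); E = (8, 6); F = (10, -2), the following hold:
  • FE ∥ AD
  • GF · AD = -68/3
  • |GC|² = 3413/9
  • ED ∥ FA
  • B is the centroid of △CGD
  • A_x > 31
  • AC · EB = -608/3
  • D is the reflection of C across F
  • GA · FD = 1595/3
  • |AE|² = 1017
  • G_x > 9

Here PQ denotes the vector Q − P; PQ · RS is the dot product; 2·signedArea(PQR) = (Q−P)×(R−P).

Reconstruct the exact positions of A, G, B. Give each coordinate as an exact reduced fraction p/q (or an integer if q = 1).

1. A_x = 32  [FE ∥ AD ∩ ED ∥ FA]
2. A_y = -15  [FE ∥ AD ∩ ED ∥ FA]
   → A = (32, -15)
3. G_x = 28/3  [GF · AD = -68/3 ∩ GA · FD = 1595/3]
4. G_y = 2/3  [GF · AD = -68/3 ∩ GA · FD = 1595/3]
   → G = (28/3, 2/3)
5. B_x = 88/9  [B is the centroid of △CGD]
6. B_y = -10/9  [B is the centroid of △CGD]
   → B = (88/9, -10/9)

A = (32, -15)
B = (88/9, -10/9)
G = (28/3, 2/3)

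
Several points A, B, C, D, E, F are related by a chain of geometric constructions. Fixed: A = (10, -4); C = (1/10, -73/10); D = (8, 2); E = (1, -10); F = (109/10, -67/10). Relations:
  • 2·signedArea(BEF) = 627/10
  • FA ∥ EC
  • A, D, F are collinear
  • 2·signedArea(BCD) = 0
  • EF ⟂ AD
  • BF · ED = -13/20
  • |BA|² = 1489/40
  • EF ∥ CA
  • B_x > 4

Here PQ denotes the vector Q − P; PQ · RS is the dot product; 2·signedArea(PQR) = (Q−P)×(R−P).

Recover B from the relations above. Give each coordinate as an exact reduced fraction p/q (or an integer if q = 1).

B = (81/20, -53/20)

1. B_x = 81/20  [2·signedArea(BCD) = 0 ∩ BF · ED = -13/20]
2. B_y = -53/20  [2·signedArea(BCD) = 0 ∩ BF · ED = -13/20]
   → B = (81/20, -53/20)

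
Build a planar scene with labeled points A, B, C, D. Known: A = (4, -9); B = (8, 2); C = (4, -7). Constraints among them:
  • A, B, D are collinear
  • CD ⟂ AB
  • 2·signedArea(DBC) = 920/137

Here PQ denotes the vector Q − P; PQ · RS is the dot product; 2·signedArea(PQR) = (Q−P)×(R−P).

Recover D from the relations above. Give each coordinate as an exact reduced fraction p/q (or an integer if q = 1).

D = (636/137, -991/137)

1. D_x = 636/137  [A, B, D are collinear ∩ CD ⟂ AB]
2. D_y = -991/137  [A, B, D are collinear ∩ CD ⟂ AB]
   → D = (636/137, -991/137)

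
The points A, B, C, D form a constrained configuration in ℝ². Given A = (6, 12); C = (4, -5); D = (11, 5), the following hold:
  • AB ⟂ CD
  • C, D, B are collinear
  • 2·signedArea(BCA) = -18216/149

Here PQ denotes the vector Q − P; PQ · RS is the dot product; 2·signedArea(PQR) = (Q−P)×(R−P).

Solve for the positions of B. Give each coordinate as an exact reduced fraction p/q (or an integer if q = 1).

1. B_x = 1884/149  [C, D, B are collinear ∩ AB ⟂ CD]
2. B_y = 1095/149  [C, D, B are collinear ∩ AB ⟂ CD]
   → B = (1884/149, 1095/149)

B = (1884/149, 1095/149)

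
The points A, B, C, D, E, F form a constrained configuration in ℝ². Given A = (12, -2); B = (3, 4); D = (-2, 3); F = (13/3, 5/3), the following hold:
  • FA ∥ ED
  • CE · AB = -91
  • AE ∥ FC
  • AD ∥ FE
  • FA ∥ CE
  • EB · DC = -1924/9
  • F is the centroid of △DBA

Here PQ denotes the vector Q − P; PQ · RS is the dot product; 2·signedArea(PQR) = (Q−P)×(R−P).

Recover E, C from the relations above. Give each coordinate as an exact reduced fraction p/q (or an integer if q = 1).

1. E_x = -29/3  [FA ∥ ED ∩ AD ∥ FE]
2. E_y = 20/3  [FA ∥ ED ∩ AD ∥ FE]
   → E = (-29/3, 20/3)
3. C_x = -52/3  [FA ∥ CE ∩ AE ∥ FC]
4. C_y = 31/3  [FA ∥ CE ∩ AE ∥ FC]
   → C = (-52/3, 31/3)

C = (-52/3, 31/3)
E = (-29/3, 20/3)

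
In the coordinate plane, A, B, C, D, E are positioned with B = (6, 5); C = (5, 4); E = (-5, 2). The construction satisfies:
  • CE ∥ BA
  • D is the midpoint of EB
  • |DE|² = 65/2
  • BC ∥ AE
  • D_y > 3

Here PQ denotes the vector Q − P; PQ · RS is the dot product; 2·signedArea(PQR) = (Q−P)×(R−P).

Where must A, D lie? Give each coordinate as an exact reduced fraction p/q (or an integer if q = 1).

1. A_x = -4  [BC ∥ AE ∩ CE ∥ BA]
2. A_y = 3  [BC ∥ AE ∩ CE ∥ BA]
   → A = (-4, 3)
3. D_x = 1/2  [D is the midpoint of EB]
4. D_y = 7/2  [D is the midpoint of EB]
   → D = (1/2, 7/2)

A = (-4, 3)
D = (1/2, 7/2)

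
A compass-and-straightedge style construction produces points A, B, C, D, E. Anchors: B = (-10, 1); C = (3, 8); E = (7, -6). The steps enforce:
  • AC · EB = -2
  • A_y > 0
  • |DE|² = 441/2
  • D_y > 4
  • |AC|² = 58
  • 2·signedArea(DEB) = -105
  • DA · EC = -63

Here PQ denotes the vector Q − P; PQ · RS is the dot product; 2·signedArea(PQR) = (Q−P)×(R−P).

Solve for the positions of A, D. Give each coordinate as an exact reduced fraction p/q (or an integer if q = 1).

1. D_x = -7/2  [line -7·x + -17·y + 52 = 0 ∩ |DE|² = 441/2]
2. D_y = 9/2  [line -7·x + -17·y + 52 = 0 ∩ |DE|² = 441/2]
   → D = (-7/2, 9/2)
3. A_x = 0  [AC · EB = -2 ∩ DA · EC = -63]
4. A_y = 1  [AC · EB = -2 ∩ DA · EC = -63]
   → A = (0, 1)

A = (0, 1)
D = (-7/2, 9/2)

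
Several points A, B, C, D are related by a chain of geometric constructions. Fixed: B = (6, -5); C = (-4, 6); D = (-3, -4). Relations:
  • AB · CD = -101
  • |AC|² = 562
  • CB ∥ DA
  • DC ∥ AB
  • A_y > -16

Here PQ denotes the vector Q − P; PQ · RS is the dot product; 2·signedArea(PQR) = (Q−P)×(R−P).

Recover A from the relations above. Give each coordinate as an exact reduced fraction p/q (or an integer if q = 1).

1. A_x = 7  [DC ∥ AB ∩ CB ∥ DA]
2. A_y = -15  [DC ∥ AB ∩ CB ∥ DA]
   → A = (7, -15)

A = (7, -15)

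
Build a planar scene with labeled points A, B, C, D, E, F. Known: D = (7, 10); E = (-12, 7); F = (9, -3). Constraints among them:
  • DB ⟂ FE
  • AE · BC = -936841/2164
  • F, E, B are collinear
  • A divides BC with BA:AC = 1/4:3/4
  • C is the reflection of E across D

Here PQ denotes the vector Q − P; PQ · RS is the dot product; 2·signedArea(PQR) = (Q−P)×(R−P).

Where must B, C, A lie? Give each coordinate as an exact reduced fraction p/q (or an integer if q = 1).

1. B_x = 1257/541  [F, E, B are collinear ∩ DB ⟂ FE]
2. B_y = 97/541  [F, E, B are collinear ∩ DB ⟂ FE]
   → B = (1257/541, 97/541)
3. C_x = 26  [C is the reflection of E across D]
4. C_y = 13  [C is the reflection of E across D]
   → C = (26, 13)
5. A_x = 17837/2164  [A divides BC with BA:AC = 1/4:3/4]
6. A_y = 1831/541  [A divides BC with BA:AC = 1/4:3/4]
   → A = (17837/2164, 1831/541)

A = (17837/2164, 1831/541)
B = (1257/541, 97/541)
C = (26, 13)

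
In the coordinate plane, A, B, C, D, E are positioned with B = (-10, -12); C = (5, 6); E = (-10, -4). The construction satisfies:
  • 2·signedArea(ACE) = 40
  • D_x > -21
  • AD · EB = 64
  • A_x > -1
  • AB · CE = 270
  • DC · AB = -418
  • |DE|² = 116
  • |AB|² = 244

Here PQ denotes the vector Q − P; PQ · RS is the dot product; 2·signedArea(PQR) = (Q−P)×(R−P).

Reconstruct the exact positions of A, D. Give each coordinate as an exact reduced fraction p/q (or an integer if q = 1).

A = (0, 0)
D = (-20, -8)

1. A_x = 0  [AB · CE = 270 ∩ 2·signedArea(ACE) = 40]
2. A_y = 0  [AB · CE = 270 ∩ 2·signedArea(ACE) = 40]
   → A = (0, 0)
3. D_x = -20  [DC · AB = -418 ∩ AD · EB = 64]
4. D_y = -8  [DC · AB = -418 ∩ AD · EB = 64]
   → D = (-20, -8)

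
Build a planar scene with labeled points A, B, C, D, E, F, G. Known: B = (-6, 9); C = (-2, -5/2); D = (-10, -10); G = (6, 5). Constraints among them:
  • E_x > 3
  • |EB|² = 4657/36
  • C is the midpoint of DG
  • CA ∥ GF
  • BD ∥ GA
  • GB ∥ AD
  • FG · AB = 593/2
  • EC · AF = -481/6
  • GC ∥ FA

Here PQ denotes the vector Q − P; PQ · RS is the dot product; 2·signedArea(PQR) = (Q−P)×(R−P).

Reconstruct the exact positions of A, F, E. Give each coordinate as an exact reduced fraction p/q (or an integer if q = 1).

A = (2, -14)
E = (10/3, 5/2)
F = (10, -13/2)

1. A_x = 2  [GB ∥ AD ∩ BD ∥ GA]
2. A_y = -14  [GB ∥ AD ∩ BD ∥ GA]
   → A = (2, -14)
3. F_x = 10  [GC ∥ FA ∩ CA ∥ GF]
4. F_y = -13/2  [GC ∥ FA ∩ CA ∥ GF]
   → F = (10, -13/2)
5. E_x = 10/3  [line -8·x + -15/2·y + 545/12 = 0 ∩ |EB|² = 4657/36]
6. E_y = 5/2  [line -8·x + -15/2·y + 545/12 = 0 ∩ |EB|² = 4657/36]
   → E = (10/3, 5/2)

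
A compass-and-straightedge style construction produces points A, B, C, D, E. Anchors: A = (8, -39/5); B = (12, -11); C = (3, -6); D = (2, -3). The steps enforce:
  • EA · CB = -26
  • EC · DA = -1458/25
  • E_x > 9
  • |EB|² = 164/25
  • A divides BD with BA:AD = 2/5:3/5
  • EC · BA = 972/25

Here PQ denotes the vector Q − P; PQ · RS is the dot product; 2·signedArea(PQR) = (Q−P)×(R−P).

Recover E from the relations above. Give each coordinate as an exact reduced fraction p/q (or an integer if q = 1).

1. E_x = 10  [EC · DA = -1458/25 ∩ EA · CB = -26]
2. E_y = -47/5  [EC · DA = -1458/25 ∩ EA · CB = -26]
   → E = (10, -47/5)

E = (10, -47/5)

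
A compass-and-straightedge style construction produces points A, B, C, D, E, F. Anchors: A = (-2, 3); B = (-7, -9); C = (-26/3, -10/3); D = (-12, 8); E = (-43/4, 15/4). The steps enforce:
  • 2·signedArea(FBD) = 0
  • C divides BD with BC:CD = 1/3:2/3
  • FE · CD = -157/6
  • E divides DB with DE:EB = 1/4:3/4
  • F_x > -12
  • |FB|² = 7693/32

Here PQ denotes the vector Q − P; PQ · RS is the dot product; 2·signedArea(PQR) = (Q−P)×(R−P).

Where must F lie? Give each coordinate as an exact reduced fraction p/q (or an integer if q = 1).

1. F_x = -91/8  [2·signedArea(FBD) = 0 ∩ FE · CD = -157/6]
2. F_y = 47/8  [2·signedArea(FBD) = 0 ∩ FE · CD = -157/6]
   → F = (-91/8, 47/8)

F = (-91/8, 47/8)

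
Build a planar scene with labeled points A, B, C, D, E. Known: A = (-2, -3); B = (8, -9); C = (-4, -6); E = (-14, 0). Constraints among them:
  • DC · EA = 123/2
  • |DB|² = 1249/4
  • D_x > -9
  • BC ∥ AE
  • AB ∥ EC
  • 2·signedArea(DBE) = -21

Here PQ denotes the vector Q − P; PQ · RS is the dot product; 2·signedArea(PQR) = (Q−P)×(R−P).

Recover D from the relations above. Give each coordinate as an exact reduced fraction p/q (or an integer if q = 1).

1. D_x = -8  [2·signedArea(DBE) = -21 ∩ DC · EA = 123/2]
2. D_y = -3/2  [2·signedArea(DBE) = -21 ∩ DC · EA = 123/2]
   → D = (-8, -3/2)

D = (-8, -3/2)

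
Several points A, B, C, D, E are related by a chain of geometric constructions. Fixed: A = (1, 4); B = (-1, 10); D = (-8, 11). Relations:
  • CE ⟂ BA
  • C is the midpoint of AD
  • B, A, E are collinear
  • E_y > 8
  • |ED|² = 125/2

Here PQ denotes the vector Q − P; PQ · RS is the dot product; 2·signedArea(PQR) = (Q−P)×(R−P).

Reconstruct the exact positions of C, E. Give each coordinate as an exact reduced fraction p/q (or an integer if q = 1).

C = (-7/2, 15/2)
E = (-1/2, 17/2)

1. C_x = -7/2  [C is the midpoint of AD]
2. C_y = 15/2  [C is the midpoint of AD]
   → C = (-7/2, 15/2)
3. E_x = -1/2  [B, A, E are collinear ∩ CE ⟂ BA]
4. E_y = 17/2  [B, A, E are collinear ∩ CE ⟂ BA]
   → E = (-1/2, 17/2)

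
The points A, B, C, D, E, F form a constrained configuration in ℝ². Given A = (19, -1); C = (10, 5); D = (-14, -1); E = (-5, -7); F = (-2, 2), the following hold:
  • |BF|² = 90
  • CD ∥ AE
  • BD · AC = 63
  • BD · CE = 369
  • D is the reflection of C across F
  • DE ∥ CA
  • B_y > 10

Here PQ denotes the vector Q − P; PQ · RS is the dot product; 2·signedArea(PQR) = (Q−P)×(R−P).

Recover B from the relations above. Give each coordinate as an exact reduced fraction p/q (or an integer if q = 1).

1. B_x = 1  [BD · AC = 63 ∩ BD · CE = 369]
2. B_y = 11  [BD · AC = 63 ∩ BD · CE = 369]
   → B = (1, 11)

B = (1, 11)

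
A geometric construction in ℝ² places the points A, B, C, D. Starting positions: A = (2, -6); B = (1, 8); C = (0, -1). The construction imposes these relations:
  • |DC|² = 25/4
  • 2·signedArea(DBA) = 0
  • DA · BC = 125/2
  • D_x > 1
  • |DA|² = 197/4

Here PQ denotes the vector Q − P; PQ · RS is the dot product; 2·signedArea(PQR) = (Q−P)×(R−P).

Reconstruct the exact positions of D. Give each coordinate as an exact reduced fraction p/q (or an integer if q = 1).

1. D_x = 3/2  [2·signedArea(DBA) = 0 ∩ DA · BC = 125/2]
2. D_y = 1  [2·signedArea(DBA) = 0 ∩ DA · BC = 125/2]
   → D = (3/2, 1)

D = (3/2, 1)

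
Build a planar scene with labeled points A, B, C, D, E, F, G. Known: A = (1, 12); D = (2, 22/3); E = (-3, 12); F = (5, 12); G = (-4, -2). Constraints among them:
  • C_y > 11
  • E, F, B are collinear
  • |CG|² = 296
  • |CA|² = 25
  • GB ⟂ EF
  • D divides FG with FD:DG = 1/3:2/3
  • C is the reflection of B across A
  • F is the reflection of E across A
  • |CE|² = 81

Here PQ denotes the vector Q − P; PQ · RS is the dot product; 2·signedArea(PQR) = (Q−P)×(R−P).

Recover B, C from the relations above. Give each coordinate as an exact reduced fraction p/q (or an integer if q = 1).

1. B_x = -4  [E, F, B are collinear ∩ GB ⟂ EF]
2. B_y = 12  [E, F, B are collinear ∩ GB ⟂ EF]
   → B = (-4, 12)
3. C_x = 6  [C is the reflection of B across A]
4. C_y = 12  [C is the reflection of B across A]
   → C = (6, 12)

B = (-4, 12)
C = (6, 12)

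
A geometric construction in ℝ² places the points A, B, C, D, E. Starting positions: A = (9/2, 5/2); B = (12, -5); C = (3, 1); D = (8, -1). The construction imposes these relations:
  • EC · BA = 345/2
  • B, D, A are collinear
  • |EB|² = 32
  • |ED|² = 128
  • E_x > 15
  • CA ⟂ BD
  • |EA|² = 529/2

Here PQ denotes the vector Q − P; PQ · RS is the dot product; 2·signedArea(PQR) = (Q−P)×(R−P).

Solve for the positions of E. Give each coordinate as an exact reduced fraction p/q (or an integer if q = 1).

1. E_x = 16  [line 15/2·x + -15/2·y + -375/2 = 0 ∩ |EA|² = 529/2]
2. E_y = -9  [line 15/2·x + -15/2·y + -375/2 = 0 ∩ |EA|² = 529/2]
   → E = (16, -9)

E = (16, -9)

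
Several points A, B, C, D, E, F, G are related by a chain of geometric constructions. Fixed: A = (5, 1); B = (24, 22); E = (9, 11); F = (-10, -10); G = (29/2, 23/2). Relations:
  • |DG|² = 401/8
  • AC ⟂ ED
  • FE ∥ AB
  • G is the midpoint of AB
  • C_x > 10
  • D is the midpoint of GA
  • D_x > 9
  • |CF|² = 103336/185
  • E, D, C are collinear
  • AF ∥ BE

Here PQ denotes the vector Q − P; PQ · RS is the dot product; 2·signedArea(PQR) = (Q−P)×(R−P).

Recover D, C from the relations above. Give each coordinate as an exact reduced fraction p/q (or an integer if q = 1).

1. D_x = 39/4  [D is the midpoint of GA]
2. D_y = 25/4  [D is the midpoint of GA]
   → D = (39/4, 25/4)
3. C_x = 1932/185  [E, D, C are collinear ∩ AC ⟂ ED]
4. C_y = 344/185  [E, D, C are collinear ∩ AC ⟂ ED]
   → C = (1932/185, 344/185)

C = (1932/185, 344/185)
D = (39/4, 25/4)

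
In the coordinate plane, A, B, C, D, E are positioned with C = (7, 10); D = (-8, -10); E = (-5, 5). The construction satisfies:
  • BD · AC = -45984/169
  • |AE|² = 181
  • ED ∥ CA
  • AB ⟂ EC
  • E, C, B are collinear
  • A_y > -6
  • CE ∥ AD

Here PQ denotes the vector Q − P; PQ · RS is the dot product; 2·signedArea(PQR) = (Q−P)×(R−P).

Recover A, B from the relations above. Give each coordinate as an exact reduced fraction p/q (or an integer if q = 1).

A = (4, -5)
B = (-149/169, 1135/169)

1. A_x = 4  [CE ∥ AD ∩ ED ∥ CA]
2. A_y = -5  [CE ∥ AD ∩ ED ∥ CA]
   → A = (4, -5)
3. B_x = -149/169  [E, C, B are collinear ∩ AB ⟂ EC]
4. B_y = 1135/169  [E, C, B are collinear ∩ AB ⟂ EC]
   → B = (-149/169, 1135/169)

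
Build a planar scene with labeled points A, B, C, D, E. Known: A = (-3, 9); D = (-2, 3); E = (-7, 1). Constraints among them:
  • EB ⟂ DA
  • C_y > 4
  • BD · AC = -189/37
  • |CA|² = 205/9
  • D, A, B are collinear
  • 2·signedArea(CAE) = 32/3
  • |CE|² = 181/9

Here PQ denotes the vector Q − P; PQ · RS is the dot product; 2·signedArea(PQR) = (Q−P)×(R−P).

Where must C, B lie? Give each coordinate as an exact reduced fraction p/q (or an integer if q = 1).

1. C_x = -4  [line 8·x + -4·y + 148/3 = 0 ∩ |CE|² = 181/9]
2. C_y = 13/3  [line 8·x + -4·y + 148/3 = 0 ∩ |CE|² = 181/9]
   → C = (-4, 13/3)
3. B_x = -67/37  [D, A, B are collinear ∩ EB ⟂ DA]
4. B_y = 69/37  [D, A, B are collinear ∩ EB ⟂ DA]
   → B = (-67/37, 69/37)

B = (-67/37, 69/37)
C = (-4, 13/3)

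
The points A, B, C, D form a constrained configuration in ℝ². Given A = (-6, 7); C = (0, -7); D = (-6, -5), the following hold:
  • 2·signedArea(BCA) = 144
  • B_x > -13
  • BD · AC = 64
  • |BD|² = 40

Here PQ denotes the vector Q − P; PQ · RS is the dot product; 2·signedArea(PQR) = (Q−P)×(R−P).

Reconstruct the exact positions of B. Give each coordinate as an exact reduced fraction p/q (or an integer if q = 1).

1. B_x = -12  [2·signedArea(BCA) = 144 ∩ BD · AC = 64]
2. B_y = -3  [2·signedArea(BCA) = 144 ∩ BD · AC = 64]
   → B = (-12, -3)

B = (-12, -3)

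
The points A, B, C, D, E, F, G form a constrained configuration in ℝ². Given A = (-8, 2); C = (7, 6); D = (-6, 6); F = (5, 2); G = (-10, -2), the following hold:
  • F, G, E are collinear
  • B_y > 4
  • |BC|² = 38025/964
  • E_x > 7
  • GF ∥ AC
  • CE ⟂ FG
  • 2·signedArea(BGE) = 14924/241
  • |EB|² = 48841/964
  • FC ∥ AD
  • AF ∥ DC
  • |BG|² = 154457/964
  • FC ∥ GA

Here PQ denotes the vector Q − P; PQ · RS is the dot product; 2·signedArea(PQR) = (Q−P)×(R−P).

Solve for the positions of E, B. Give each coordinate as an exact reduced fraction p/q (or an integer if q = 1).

1. E_x = 1895/241  [F, G, E are collinear ∩ CE ⟂ FG]
2. E_y = 666/241  [F, G, E are collinear ∩ CE ⟂ FG]
   → E = (1895/241, 666/241)
3. B_x = 449/482  [line -1148/241·x + 4305/241·y + -17794/241 = 0 ∩ |BG|² = 154457/964]
4. B_y = 1056/241  [line -1148/241·x + 4305/241·y + -17794/241 = 0 ∩ |BG|² = 154457/964]
   → B = (449/482, 1056/241)

B = (449/482, 1056/241)
E = (1895/241, 666/241)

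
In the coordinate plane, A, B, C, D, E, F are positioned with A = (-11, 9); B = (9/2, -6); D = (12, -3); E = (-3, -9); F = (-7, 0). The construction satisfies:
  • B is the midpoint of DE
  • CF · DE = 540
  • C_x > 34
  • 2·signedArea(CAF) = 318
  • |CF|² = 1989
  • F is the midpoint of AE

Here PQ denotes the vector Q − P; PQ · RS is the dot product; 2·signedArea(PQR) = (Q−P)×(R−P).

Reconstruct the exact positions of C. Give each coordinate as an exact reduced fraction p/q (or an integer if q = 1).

1. C_x = 35  [CF · DE = 540 ∩ 2·signedArea(CAF) = 318]
2. C_y = -15  [CF · DE = 540 ∩ 2·signedArea(CAF) = 318]
   → C = (35, -15)

C = (35, -15)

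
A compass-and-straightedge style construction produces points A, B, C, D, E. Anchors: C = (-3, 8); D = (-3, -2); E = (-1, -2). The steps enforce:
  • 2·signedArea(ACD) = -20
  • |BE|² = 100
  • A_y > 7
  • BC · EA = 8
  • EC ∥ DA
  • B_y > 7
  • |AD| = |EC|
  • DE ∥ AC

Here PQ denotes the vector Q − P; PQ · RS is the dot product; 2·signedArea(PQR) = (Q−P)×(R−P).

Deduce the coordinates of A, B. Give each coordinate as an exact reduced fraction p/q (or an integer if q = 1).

A = (-5, 8)
B = (-1, 8)

1. A_x = -5  [DE ∥ AC ∩ EC ∥ DA]
2. A_y = 8  [DE ∥ AC ∩ EC ∥ DA]
   → A = (-5, 8)
3. B_x = -1  [line 4·x + -10·y + 84 = 0 ∩ |BE|² = 100]
4. B_y = 8  [line 4·x + -10·y + 84 = 0 ∩ |BE|² = 100]
   → B = (-1, 8)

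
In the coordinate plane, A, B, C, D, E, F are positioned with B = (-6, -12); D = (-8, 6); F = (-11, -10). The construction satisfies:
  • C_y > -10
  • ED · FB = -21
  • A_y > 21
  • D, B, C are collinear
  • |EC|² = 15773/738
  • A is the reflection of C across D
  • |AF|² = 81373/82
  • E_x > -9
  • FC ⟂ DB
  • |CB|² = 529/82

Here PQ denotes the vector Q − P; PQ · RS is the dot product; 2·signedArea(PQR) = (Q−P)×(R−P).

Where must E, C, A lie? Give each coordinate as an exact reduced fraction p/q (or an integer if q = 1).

1. C_x = -515/82  [D, B, C are collinear ∩ FC ⟂ DB]
2. C_y = -777/82  [D, B, C are collinear ∩ FC ⟂ DB]
   → C = (-515/82, -777/82)
3. A_x = -797/82  [A is the reflection of C across D]
4. A_y = 1761/82  [A is the reflection of C across D]
   → A = (-797/82, 1761/82)
5. E_x = -25/3  [line -5·x + 2·y + -31 = 0 ∩ |EC|² = 15773/738]
6. E_y = -16/3  [line -5·x + 2·y + -31 = 0 ∩ |EC|² = 15773/738]
   → E = (-25/3, -16/3)

A = (-797/82, 1761/82)
C = (-515/82, -777/82)
E = (-25/3, -16/3)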